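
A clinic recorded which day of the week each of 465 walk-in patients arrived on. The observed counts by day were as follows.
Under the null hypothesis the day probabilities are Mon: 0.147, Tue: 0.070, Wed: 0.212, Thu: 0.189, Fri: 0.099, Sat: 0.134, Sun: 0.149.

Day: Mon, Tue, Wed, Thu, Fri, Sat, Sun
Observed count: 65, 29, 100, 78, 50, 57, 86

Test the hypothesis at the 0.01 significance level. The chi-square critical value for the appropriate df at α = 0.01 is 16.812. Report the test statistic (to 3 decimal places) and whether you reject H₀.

6.511; do not reject

Expected counts E_i = n·p_i: 465×0.147 = 68.355, 465×0.070 = 32.55, 465×0.212 = 98.58, 465×0.189 = 87.885, 465×0.099 = 46.035, 465×0.134 = 62.31, 465×0.149 = 69.285.
cat         O        E   (O−E)²/E
Mon        65   68.355     0.1647
Tue        29    32.55     0.3872
Wed       100    98.58     0.0205
Thu        78   87.885     1.1118
Fri        50   46.035     0.3415
Sat        57    62.31     0.4525
Sun        86   69.285     4.0325
Sum = 6.511
df = 6. Since 6.511 < 16.812, we do not reject H₀.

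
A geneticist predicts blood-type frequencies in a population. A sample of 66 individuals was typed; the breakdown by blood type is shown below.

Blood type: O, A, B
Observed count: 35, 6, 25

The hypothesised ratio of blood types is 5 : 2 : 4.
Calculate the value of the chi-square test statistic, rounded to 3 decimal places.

3.875

Ratio total = 11. Expected counts: 66×5/11 = 30, 66×2/11 = 12, 66×4/11 = 24.
cat         O        E   (O−E)²/E
O          35       30     0.8333
A           6       12     3.0000
B          25       24     0.0417
Sum = 3.875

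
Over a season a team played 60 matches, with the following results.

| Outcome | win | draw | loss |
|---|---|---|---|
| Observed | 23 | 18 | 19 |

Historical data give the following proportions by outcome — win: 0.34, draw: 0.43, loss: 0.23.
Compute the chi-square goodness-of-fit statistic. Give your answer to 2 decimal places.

Expected counts E_i = n·p_i: 60×0.34 = 20.4, 60×0.43 = 25.8, 60×0.23 = 13.8.
win: (23 − 20.4)²/20.4 = 6.76/20.4 = 0.331
draw: (18 − 25.8)²/25.8 = 60.84/25.8 = 2.358
loss: (19 − 13.8)²/13.8 = 27.04/13.8 = 1.959
Sum = 4.65

4.65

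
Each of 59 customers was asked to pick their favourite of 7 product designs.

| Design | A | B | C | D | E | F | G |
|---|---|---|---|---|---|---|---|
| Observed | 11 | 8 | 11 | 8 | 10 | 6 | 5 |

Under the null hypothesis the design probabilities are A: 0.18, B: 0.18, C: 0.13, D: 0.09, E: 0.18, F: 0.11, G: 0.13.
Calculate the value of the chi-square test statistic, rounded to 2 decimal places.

4.47

Expected counts E_i = n·p_i: 59×0.18 = 10.62, 59×0.18 = 10.62, 59×0.13 = 7.67, 59×0.09 = 5.31, 59×0.18 = 10.62, 59×0.11 = 6.49, 59×0.13 = 7.67.
A: (11 − 10.62)²/10.62 = 0.1444/10.62 = 0.014
B: (8 − 10.62)²/10.62 = 6.8644/10.62 = 0.646
C: (11 − 7.67)²/7.67 = 11.0889/7.67 = 1.446
D: (8 − 5.31)²/5.31 = 7.2361/5.31 = 1.363
E: (10 − 10.62)²/10.62 = 0.3844/10.62 = 0.036
F: (6 − 6.49)²/6.49 = 0.2401/6.49 = 0.037
G: (5 − 7.67)²/7.67 = 7.1289/7.67 = 0.929
Sum = 4.47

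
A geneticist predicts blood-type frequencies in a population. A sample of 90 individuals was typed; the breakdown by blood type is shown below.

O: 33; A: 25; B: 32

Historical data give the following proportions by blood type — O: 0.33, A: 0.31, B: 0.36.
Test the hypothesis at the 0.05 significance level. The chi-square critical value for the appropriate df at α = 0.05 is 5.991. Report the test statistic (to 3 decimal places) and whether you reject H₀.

0.673; do not reject

Expected counts E_i = n·p_i: 90×0.33 = 29.7, 90×0.31 = 27.9, 90×0.36 = 32.4.
χ² = (33−29.7)²/29.7 + (25−27.9)²/27.9 + (32−32.4)²/32.4
   = 0.3667 + 0.3014 + 0.0049
Sum = 0.673
df = 2. Since 0.673 < 5.991, we do not reject H₀.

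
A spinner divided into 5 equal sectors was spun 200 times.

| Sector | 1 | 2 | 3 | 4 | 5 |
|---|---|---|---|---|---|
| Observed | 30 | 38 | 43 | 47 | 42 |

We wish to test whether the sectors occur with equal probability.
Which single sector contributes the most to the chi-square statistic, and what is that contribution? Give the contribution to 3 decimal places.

1, 2.500

Expected count for each of the 5 categories: 200/5 = 40.
cat         O        E   (O−E)²/E
1          30       40     2.5000
2          38       40     0.1000
3          43       40     0.2250
4          47       40     1.2250
5          42       40     0.1000
The largest term is for 1: 2.500.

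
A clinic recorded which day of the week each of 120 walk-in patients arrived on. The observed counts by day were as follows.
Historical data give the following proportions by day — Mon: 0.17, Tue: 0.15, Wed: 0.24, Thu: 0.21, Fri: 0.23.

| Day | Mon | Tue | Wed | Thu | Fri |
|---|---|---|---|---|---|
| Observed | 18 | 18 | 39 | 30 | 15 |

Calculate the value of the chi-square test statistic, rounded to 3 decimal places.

10.561

Expected counts E_i = n·p_i: 120×0.17 = 20.4, 120×0.15 = 18, 120×0.24 = 28.8, 120×0.21 = 25.2, 120×0.23 = 27.6.
Mon: (18 − 20.4)²/20.4 = 5.76/20.4 = 0.2824
Tue: (18 − 18)²/18 = 0/18 = 0.0000
Wed: (39 − 28.8)²/28.8 = 104.04/28.8 = 3.6125
Thu: (30 − 25.2)²/25.2 = 23.04/25.2 = 0.9143
Fri: (15 − 27.6)²/27.6 = 158.76/27.6 = 5.7522
Sum = 10.561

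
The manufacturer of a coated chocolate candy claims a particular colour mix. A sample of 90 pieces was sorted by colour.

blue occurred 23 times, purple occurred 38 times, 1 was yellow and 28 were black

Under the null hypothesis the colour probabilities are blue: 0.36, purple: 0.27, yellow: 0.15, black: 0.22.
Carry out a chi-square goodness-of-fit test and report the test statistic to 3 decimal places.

25.421

Expected counts E_i = n·p_i: 90×0.36 = 32.4, 90×0.27 = 24.3, 90×0.15 = 13.5, 90×0.22 = 19.8.
blue: (23 − 32.4)²/32.4 = 88.36/32.4 = 2.7272
purple: (38 − 24.3)²/24.3 = 187.69/24.3 = 7.7239
yellow: (1 − 13.5)²/13.5 = 156.25/13.5 = 11.5741
black: (28 − 19.8)²/19.8 = 67.24/19.8 = 3.3960
Sum = 25.421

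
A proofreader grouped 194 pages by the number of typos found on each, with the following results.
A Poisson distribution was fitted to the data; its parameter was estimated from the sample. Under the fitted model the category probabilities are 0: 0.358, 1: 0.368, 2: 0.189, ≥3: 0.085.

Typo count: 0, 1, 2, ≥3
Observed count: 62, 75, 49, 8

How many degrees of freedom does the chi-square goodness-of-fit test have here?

There are k = 4 categories and 1 parameter estimated from the data, so df = 4 − 1 − 1 = 2.

2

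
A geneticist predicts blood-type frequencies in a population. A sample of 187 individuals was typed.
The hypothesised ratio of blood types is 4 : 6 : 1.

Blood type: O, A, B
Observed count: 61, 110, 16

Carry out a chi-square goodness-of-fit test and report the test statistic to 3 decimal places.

1.407

Ratio total = 11. Expected counts: 187×4/11 = 68, 187×6/11 = 102, 187×1/11 = 17.
χ² = (61−68)²/68 + (110−102)²/102 + (16−17)²/17
   = 0.7206 + 0.6275 + 0.0588
Sum = 1.407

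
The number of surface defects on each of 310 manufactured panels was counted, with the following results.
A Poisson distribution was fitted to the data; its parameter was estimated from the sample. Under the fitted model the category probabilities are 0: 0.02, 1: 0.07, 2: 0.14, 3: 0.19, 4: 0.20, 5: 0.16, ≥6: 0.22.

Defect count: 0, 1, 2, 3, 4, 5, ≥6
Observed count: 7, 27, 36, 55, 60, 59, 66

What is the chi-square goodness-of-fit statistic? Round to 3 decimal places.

Expected counts E_i = n·p_i: 310×0.02 = 6.2, 310×0.07 = 21.7, 310×0.14 = 43.4, 310×0.19 = 58.9, 310×0.20 = 62, 310×0.16 = 49.6, 310×0.22 = 68.2.
cat         O        E   (O−E)²/E
0           7      6.2     0.1032
1          27     21.7     1.2945
2          36     43.4     1.2618
3          55     58.9     0.2582
4          60       62     0.0645
5          59     49.6     1.7815
≥6         66     68.2     0.0710
Sum = 4.835

4.835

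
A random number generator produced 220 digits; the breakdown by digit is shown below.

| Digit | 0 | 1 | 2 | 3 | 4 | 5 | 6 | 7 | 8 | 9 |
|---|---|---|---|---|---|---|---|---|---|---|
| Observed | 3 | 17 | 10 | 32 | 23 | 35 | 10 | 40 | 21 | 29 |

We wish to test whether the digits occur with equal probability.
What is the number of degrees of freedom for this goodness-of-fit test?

There are k = 10 categories and no parameters were estimated from the data, so df = 10 − 1 = 9.

9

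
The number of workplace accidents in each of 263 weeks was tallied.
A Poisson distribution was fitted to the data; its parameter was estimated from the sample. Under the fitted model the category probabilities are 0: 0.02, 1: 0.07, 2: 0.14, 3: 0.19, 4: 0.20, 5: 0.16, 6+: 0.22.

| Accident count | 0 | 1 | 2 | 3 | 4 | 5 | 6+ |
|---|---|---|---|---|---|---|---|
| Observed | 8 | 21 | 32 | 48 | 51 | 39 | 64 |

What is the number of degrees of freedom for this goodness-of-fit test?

There are k = 7 categories and 1 parameter estimated from the data, so df = 7 − 1 − 1 = 5.

5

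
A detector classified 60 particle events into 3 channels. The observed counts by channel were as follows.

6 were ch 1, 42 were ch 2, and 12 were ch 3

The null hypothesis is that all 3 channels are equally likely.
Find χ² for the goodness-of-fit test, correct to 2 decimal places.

Under H₀ each category has probability 1/3, so each expected count is 60/3 = 20.
χ² = (6−20)²/20 + (42−20)²/20 + (12−20)²/20
   = 9.800 + 24.200 + 3.200
Sum = 37.20

37.20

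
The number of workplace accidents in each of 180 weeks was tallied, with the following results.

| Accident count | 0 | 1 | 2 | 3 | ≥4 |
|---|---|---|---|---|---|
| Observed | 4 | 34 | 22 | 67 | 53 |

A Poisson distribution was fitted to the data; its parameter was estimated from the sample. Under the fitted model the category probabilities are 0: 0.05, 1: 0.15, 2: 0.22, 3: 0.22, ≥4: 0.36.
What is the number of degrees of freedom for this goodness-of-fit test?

3

There are k = 5 categories and 1 parameter estimated from the data, so df = 5 − 1 − 1 = 3.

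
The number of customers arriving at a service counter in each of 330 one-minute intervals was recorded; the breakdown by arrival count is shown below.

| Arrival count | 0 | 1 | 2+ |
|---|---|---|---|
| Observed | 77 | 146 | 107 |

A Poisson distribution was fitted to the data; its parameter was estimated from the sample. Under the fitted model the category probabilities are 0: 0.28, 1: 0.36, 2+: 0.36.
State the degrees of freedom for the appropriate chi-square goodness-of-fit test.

There are k = 3 categories and 1 parameter estimated from the data, so df = 3 − 1 − 1 = 1.

1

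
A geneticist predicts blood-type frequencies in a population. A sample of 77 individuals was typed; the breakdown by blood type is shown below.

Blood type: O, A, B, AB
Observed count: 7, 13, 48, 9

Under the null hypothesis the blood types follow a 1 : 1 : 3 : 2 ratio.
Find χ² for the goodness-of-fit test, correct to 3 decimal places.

Ratio total = 7. Expected counts: 77×1/7 = 11, 77×1/7 = 11, 77×3/7 = 33, 77×2/7 = 22.
cat         O        E   (O−E)²/E
O           7       11     1.4545
A          13       11     0.3636
B          48       33     6.8182
AB          9       22     7.6818
Sum = 16.318

16.318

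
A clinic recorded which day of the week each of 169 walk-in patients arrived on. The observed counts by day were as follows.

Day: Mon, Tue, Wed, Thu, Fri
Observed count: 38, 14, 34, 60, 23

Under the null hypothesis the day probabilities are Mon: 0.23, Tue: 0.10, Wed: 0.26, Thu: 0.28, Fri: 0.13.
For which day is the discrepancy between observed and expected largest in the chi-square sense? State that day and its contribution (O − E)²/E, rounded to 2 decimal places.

Thu, 3.40

Expected counts E_i = n·p_i: 169×0.23 = 38.87, 169×0.10 = 16.9, 169×0.26 = 43.94, 169×0.28 = 47.32, 169×0.13 = 21.97.
Mon: (38 − 38.87)²/38.87 = 0.7569/38.87 = 0.019
Tue: (14 − 16.9)²/16.9 = 8.41/16.9 = 0.498
Wed: (34 − 43.94)²/43.94 = 98.8036/43.94 = 2.249
Thu: (60 − 47.32)²/47.32 = 160.7824/47.32 = 3.398
Fri: (23 − 21.97)²/21.97 = 1.0609/21.97 = 0.048
The largest term is for Thu: 3.40.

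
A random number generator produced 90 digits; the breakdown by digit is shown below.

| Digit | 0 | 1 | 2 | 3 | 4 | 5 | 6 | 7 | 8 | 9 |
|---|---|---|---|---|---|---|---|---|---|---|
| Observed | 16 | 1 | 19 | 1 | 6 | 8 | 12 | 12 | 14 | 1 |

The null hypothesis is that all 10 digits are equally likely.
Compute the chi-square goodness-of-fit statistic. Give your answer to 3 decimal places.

Under H₀ each category has probability 1/10, so each expected count is 90/10 = 9.
cat         O        E   (O−E)²/E
0          16        9     5.4444
1           1        9     7.1111
2          19        9    11.1111
3           1        9     7.1111
4           6        9     1.0000
5           8        9     0.1111
6          12        9     1.0000
7          12        9     1.0000
8          14        9     2.7778
9           1        9     7.1111
Sum = 43.778

43.778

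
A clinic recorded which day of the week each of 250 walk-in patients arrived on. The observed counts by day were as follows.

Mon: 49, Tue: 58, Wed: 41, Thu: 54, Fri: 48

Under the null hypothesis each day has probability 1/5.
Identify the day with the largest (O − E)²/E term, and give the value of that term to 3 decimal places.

Wed, 1.620

Expected count for each of the 5 categories: 250/5 = 50.
χ² = (49−50)²/50 + (58−50)²/50 + (41−50)²/50 + (54−50)²/50 + (48−50)²/50
   = 0.0200 + 1.2800 + 1.6200 + 0.3200 + 0.0800
The largest term is for Wed: 1.620.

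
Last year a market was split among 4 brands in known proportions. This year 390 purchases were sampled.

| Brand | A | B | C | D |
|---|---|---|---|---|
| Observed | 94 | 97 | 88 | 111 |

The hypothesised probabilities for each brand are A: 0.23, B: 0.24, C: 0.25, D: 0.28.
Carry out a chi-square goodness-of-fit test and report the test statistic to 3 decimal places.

1.285

Expected counts E_i = n·p_i: 390×0.23 = 89.7, 390×0.24 = 93.6, 390×0.25 = 97.5, 390×0.28 = 109.2.
χ² = (94−89.7)²/89.7 + (97−93.6)²/93.6 + (88−97.5)²/97.5 + (111−109.2)²/109.2
   = 0.2061 + 0.1235 + 0.9256 + 0.0297
Sum = 1.285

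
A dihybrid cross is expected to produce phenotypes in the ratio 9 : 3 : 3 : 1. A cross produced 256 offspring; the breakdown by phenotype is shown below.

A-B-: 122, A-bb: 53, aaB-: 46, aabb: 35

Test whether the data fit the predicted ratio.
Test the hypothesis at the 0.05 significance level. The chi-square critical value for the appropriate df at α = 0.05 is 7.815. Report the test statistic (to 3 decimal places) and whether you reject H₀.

26.528; reject

Ratio total = 16. Expected counts: 256×9/16 = 144, 256×3/16 = 48, 256×3/16 = 48, 256×1/16 = 16.
A-B-: (122 − 144)²/144 = 484/144 = 3.3611
A-bb: (53 − 48)²/48 = 25/48 = 0.5208
aaB-: (46 − 48)²/48 = 4/48 = 0.0833
aabb: (35 − 16)²/16 = 361/16 = 22.5625
Sum = 26.528
df = 3. Since 26.528 > 7.815, we reject H₀.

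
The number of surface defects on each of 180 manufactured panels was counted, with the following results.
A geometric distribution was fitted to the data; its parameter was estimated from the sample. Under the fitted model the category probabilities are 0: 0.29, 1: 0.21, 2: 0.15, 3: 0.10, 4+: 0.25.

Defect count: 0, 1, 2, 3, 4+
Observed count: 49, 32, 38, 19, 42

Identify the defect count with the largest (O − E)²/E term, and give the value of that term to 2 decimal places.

Expected counts E_i = n·p_i: 180×0.29 = 52.2, 180×0.21 = 37.8, 180×0.15 = 27, 180×0.10 = 18, 180×0.25 = 45.
χ² = (49−52.2)²/52.2 + (32−37.8)²/37.8 + (38−27)²/27 + (19−18)²/18 + (42−45)²/45
   = 0.196 + 0.890 + 4.481 + 0.056 + 0.200
The largest term is for 2: 4.48.

2, 4.48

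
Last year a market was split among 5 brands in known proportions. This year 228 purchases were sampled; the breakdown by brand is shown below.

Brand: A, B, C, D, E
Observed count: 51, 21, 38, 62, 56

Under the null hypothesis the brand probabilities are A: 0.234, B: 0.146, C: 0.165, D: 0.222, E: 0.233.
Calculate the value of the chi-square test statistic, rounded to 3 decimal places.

7.360

Expected counts E_i = n·p_i: 228×0.234 = 53.352, 228×0.146 = 33.288, 228×0.165 = 37.62, 228×0.222 = 50.616, 228×0.233 = 53.124.
χ² = (51−53.352)²/53.352 + (21−33.288)²/33.288 + (38−37.62)²/37.62 + (62−50.616)²/50.616 + (56−53.124)²/53.124
   = 0.1037 + 4.5360 + 0.0038 + 2.5604 + 0.1557
Sum = 7.360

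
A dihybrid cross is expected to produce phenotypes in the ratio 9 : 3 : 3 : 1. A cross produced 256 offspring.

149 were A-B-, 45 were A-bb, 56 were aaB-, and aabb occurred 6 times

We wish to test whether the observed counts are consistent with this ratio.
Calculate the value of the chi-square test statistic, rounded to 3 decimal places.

Ratio total = 16. Expected counts: 256×9/16 = 144, 256×3/16 = 48, 256×3/16 = 48, 256×1/16 = 16.
χ² = (149−144)²/144 + (45−48)²/48 + (56−48)²/48 + (6−16)²/16
   = 0.1736 + 0.1875 + 1.3333 + 6.2500
Sum = 7.944

7.944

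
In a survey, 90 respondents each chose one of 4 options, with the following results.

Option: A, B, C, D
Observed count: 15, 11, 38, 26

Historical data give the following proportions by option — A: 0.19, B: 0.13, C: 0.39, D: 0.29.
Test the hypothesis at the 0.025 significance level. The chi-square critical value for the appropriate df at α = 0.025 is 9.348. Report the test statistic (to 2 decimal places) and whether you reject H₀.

0.54; do not reject

Expected counts E_i = n·p_i: 90×0.19 = 17.1, 90×0.13 = 11.7, 90×0.39 = 35.1, 90×0.29 = 26.1.
χ² = (15−17.1)²/17.1 + (11−11.7)²/11.7 + (38−35.1)²/35.1 + (26−26.1)²/26.1
   = 0.258 + 0.042 + 0.240 + 0.000
Sum = 0.54
df = 3. Since 0.54 < 9.348, we do not reject H₀.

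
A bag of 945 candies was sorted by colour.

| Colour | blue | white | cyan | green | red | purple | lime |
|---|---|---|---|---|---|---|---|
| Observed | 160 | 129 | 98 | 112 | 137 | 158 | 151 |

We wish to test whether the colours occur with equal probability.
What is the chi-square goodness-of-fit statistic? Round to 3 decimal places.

24.800

Expected count for each of the 7 categories: 945/7 = 135.
cat         O        E   (O−E)²/E
blue      160      135     4.6296
white     129      135     0.2667
cyan       98      135    10.1407
green     112      135     3.9185
red       137      135     0.0296
purple    158      135     3.9185
lime      151      135     1.8963
Sum = 24.800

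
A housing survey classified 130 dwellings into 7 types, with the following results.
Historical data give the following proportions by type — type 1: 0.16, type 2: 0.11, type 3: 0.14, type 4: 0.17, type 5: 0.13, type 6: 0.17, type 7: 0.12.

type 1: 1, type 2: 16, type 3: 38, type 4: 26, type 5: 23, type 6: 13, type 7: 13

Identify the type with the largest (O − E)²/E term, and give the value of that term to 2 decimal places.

type 3, 21.54

Expected counts E_i = n·p_i: 130×0.16 = 20.8, 130×0.11 = 14.3, 130×0.14 = 18.2, 130×0.17 = 22.1, 130×0.13 = 16.9, 130×0.17 = 22.1, 130×0.12 = 15.6.
χ² = (1−20.8)²/20.8 + (16−14.3)²/14.3 + (38−18.2)²/18.2 + (26−22.1)²/22.1 + (23−16.9)²/16.9 + (13−22.1)²/22.1 + (13−15.6)²/15.6
   = 18.848 + 0.202 + 21.541 + 0.688 + 2.202 + 3.747 + 0.433
The largest term is for type 3: 21.54.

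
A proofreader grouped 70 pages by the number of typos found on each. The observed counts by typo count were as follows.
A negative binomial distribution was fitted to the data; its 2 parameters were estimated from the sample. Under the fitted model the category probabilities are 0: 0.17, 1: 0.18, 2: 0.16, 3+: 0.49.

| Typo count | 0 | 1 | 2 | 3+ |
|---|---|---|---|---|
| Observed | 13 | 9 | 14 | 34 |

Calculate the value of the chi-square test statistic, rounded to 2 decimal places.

Expected counts E_i = n·p_i: 70×0.17 = 11.9, 70×0.18 = 12.6, 70×0.16 = 11.2, 70×0.49 = 34.3.
cat         O        E   (O−E)²/E
0          13     11.9      0.102
1           9     12.6      1.029
2          14     11.2      0.700
3+         34     34.3      0.003
Sum = 1.83

1.83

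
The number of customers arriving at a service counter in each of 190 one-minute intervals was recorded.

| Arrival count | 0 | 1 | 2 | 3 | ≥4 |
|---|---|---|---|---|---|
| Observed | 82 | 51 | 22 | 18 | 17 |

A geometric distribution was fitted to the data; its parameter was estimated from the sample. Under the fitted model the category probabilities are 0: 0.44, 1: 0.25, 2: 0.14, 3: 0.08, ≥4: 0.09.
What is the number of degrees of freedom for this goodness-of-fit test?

3

There are k = 5 categories and 1 parameter estimated from the data, so df = 5 − 1 − 1 = 3.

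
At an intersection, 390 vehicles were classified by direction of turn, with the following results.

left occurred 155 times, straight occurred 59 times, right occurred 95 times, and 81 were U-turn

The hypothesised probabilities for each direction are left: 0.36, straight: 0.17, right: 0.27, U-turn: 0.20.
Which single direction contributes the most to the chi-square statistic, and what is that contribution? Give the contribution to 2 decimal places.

Expected counts E_i = n·p_i: 390×0.36 = 140.4, 390×0.17 = 66.3, 390×0.27 = 105.3, 390×0.20 = 78.
cat           O        E   (O−E)²/E
left        155    140.4      1.518
straight     59     66.3      0.804
right        95    105.3      1.008
U-turn       81       78      0.115
The largest term is for left: 1.52.

left, 1.52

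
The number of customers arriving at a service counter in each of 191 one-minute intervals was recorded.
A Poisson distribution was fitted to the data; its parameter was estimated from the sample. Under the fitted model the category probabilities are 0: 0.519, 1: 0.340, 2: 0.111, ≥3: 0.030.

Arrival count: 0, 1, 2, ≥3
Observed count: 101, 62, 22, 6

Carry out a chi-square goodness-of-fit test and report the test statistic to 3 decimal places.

0.211

Expected counts E_i = n·p_i: 191×0.519 = 99.129, 191×0.340 = 64.94, 191×0.111 = 21.201, 191×0.030 = 5.73.
χ² = (101−99.129)²/99.129 + (62−64.94)²/64.94 + (22−21.201)²/21.201 + (6−5.73)²/5.73
   = 0.0353 + 0.1331 + 0.0301 + 0.0127
Sum = 0.211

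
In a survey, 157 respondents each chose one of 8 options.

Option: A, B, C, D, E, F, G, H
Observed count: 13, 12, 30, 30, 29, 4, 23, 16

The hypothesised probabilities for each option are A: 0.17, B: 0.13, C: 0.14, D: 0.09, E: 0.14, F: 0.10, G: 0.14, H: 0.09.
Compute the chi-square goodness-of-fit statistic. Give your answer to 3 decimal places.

42.494

Expected counts E_i = n·p_i: 157×0.17 = 26.69, 157×0.13 = 20.41, 157×0.14 = 21.98, 157×0.09 = 14.13, 157×0.14 = 21.98, 157×0.10 = 15.7, 157×0.14 = 21.98, 157×0.09 = 14.13.
χ² = (13−26.69)²/26.69 + (12−20.41)²/20.41 + (30−21.98)²/21.98 + (30−14.13)²/14.13 + (29−21.98)²/21.98 + (4−15.7)²/15.7 + (23−21.98)²/21.98 + (16−14.13)²/14.13
   = 7.0220 + 3.4654 + 2.9263 + 17.8243 + 2.2421 + 8.7191 + 0.0473 + 0.2475
Sum = 42.494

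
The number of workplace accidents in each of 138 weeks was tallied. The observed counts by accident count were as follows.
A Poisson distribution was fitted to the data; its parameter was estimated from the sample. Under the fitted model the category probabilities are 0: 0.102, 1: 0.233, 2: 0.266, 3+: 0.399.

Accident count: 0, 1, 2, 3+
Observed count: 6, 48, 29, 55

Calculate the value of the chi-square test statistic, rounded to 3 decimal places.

Expected counts E_i = n·p_i: 138×0.102 = 14.076, 138×0.233 = 32.154, 138×0.266 = 36.708, 138×0.399 = 55.062.
cat         O        E   (O−E)²/E
0           6   14.076     4.6335
1          48   32.154     7.8092
2          29   36.708     1.6185
3+         55   55.062     0.0001
Sum = 14.061

14.061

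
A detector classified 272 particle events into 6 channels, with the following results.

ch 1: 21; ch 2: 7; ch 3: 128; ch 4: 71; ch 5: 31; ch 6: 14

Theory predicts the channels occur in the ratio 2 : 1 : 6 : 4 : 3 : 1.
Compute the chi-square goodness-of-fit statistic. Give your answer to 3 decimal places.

Ratio total = 17. Expected counts: 272×2/17 = 32, 272×1/17 = 16, 272×6/17 = 96, 272×4/17 = 64, 272×3/17 = 48, 272×1/17 = 16.
ch 1: (21 − 32)²/32 = 121/32 = 3.7813
ch 2: (7 − 16)²/16 = 81/16 = 5.0625
ch 3: (128 − 96)²/96 = 1024/96 = 10.6667
ch 4: (71 − 64)²/64 = 49/64 = 0.7656
ch 5: (31 − 48)²/48 = 289/48 = 6.0208
ch 6: (14 − 16)²/16 = 4/16 = 0.2500
Sum = 26.547

26.547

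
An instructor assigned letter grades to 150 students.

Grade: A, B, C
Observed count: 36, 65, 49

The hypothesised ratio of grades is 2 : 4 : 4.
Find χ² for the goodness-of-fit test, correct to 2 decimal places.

Ratio total = 10. Expected counts: 150×2/10 = 30, 150×4/10 = 60, 150×4/10 = 60.
χ² = (36−30)²/30 + (65−60)²/60 + (49−60)²/60
   = 1.200 + 0.417 + 2.017
Sum = 3.63

3.63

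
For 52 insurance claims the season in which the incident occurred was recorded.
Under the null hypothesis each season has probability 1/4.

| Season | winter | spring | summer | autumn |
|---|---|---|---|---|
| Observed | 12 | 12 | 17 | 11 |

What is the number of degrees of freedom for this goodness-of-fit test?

There are k = 4 categories and no parameters were estimated from the data, so df = 4 − 1 = 3.

3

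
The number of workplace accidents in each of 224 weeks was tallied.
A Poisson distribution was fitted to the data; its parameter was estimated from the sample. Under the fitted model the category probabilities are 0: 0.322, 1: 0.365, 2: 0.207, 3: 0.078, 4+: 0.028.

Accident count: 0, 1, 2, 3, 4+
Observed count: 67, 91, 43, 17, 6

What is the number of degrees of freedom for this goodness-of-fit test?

There are k = 5 categories and 1 parameter estimated from the data, so df = 5 − 1 − 1 = 3.

3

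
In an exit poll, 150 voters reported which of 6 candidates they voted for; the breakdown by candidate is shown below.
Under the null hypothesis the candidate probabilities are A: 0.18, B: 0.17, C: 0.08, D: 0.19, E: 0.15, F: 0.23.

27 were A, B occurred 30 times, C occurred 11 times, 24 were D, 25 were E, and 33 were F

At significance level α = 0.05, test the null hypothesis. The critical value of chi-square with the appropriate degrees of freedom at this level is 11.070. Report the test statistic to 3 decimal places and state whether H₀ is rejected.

Expected counts E_i = n·p_i: 150×0.18 = 27, 150×0.17 = 25.5, 150×0.08 = 12, 150×0.19 = 28.5, 150×0.15 = 22.5, 150×0.23 = 34.5.
χ² = (27−27)²/27 + (30−25.5)²/25.5 + (11−12)²/12 + (24−28.5)²/28.5 + (25−22.5)²/22.5 + (33−34.5)²/34.5
   = 0.0000 + 0.7941 + 0.0833 + 0.7105 + 0.2778 + 0.0652
Sum = 1.931
df = 5. Since 1.931 < 11.070, we do not reject H₀.

1.931; do not reject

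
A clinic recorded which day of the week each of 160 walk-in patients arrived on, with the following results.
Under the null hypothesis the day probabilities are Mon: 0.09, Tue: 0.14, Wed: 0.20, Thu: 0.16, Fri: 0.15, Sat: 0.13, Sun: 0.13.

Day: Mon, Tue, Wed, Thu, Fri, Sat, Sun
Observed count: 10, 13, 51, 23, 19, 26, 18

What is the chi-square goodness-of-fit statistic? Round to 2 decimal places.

Expected counts E_i = n·p_i: 160×0.09 = 14.4, 160×0.14 = 22.4, 160×0.20 = 32, 160×0.16 = 25.6, 160×0.15 = 24, 160×0.13 = 20.8, 160×0.13 = 20.8.
χ² = (10−14.4)²/14.4 + (13−22.4)²/22.4 + (51−32)²/32 + (23−25.6)²/25.6 + (19−24)²/24 + (26−20.8)²/20.8 + (18−20.8)²/20.8
   = 1.344 + 3.945 + 11.281 + 0.264 + 1.042 + 1.300 + 0.377
Sum = 19.55

19.55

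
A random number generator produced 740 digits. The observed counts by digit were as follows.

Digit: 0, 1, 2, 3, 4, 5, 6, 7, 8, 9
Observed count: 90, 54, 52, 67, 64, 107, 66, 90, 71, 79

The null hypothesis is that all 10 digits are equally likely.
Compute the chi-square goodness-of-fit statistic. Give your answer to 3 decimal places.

Under H₀ each category has probability 1/10, so each expected count is 740/10 = 74.
χ² = (90−74)²/74 + (54−74)²/74 + (52−74)²/74 + (67−74)²/74 + (64−74)²/74 + (107−74)²/74 + (66−74)²/74 + (90−74)²/74 + (71−74)²/74 + (79−74)²/74
   = 3.4595 + 5.4054 + 6.5405 + 0.6622 + 1.3514 + 14.7162 + 0.8649 + 3.4595 + 0.1216 + 0.3378
Sum = 36.919

36.919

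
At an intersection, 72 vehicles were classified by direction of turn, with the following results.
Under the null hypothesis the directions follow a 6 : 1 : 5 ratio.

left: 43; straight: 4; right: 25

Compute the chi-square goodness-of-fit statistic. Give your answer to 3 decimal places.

2.861

Ratio total = 12. Expected counts: 72×6/12 = 36, 72×1/12 = 6, 72×5/12 = 30.
cat           O        E   (O−E)²/E
left         43       36     1.3611
straight      4        6     0.6667
right        25       30     0.8333
Sum = 2.861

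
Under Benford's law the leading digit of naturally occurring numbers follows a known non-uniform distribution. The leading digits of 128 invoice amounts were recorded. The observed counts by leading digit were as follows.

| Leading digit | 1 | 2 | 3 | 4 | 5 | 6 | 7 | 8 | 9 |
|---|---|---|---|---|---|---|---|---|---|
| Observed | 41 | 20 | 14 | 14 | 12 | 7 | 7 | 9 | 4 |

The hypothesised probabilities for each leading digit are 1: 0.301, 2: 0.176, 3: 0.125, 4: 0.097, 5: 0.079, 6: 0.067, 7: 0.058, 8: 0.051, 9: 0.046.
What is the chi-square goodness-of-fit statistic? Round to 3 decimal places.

3.102

Expected counts E_i = n·p_i: 128×0.301 = 38.528, 128×0.176 = 22.528, 128×0.125 = 16, 128×0.097 = 12.416, 128×0.079 = 10.112, 128×0.067 = 8.576, 128×0.058 = 7.424, 128×0.051 = 6.528, 128×0.046 = 5.888.
cat         O        E   (O−E)²/E
1          41   38.528     0.1586
2          20   22.528     0.2837
3          14       16     0.2500
4          14   12.416     0.2021
5          12   10.112     0.3525
6           7    8.576     0.2896
7           7    7.424     0.0242
8           9    6.528     0.9361
9           4    5.888     0.6054
Sum = 3.102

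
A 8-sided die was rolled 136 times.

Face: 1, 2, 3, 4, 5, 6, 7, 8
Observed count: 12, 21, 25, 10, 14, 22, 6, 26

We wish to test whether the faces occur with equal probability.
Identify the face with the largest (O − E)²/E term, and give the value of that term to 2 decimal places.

Expected count for each of the 8 categories: 136/8 = 17.
cat         O        E   (O−E)²/E
1          12       17      1.471
2          21       17      0.941
3          25       17      3.765
4          10       17      2.882
5          14       17      0.529
6          22       17      1.471
7           6       17      7.118
8          26       17      4.765
The largest term is for 7: 7.12.

7, 7.12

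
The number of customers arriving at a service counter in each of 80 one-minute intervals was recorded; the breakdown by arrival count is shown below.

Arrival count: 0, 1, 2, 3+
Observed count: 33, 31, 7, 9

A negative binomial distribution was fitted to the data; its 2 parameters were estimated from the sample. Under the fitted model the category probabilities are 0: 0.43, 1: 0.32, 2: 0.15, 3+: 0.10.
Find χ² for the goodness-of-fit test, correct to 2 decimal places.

Expected counts E_i = n·p_i: 80×0.43 = 34.4, 80×0.32 = 25.6, 80×0.15 = 12, 80×0.10 = 8.
cat         O        E   (O−E)²/E
0          33     34.4      0.057
1          31     25.6      1.139
2           7       12      2.083
3+          9        8      0.125
Sum = 3.40

3.40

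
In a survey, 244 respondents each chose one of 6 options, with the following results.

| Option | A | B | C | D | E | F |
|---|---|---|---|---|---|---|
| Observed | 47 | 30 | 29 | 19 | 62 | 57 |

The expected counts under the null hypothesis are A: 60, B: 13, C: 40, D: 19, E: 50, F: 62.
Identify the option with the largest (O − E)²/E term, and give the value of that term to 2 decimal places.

χ² = (47−60)²/60 + (30−13)²/13 + (29−40)²/40 + (19−19)²/19 + (62−50)²/50 + (57−62)²/62
   = 2.817 + 22.231 + 3.025 + 0.000 + 2.880 + 0.403
The largest term is for B: 22.23.

B, 22.23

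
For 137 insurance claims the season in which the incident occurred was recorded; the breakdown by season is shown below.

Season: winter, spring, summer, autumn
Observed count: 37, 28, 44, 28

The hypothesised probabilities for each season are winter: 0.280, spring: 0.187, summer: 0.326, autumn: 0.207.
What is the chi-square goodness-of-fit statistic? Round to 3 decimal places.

Expected counts E_i = n·p_i: 137×0.280 = 38.36, 137×0.187 = 25.619, 137×0.326 = 44.662, 137×0.207 = 28.359.
cat         O        E   (O−E)²/E
winter     37    38.36     0.0482
spring     28   25.619     0.2213
summer     44   44.662     0.0098
autumn     28   28.359     0.0045
Sum = 0.284

0.284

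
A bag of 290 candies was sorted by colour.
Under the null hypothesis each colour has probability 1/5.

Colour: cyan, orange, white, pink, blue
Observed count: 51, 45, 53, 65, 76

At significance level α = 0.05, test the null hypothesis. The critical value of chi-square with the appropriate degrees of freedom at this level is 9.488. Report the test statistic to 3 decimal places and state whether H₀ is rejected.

Expected count for each of the 5 categories: 290/5 = 58.
χ² = (51−58)²/58 + (45−58)²/58 + (53−58)²/58 + (65−58)²/58 + (76−58)²/58
   = 0.8448 + 2.9138 + 0.4310 + 0.8448 + 5.5862
Sum = 10.621
df = 4. Since 10.621 > 9.488, we reject H₀.

10.621; reject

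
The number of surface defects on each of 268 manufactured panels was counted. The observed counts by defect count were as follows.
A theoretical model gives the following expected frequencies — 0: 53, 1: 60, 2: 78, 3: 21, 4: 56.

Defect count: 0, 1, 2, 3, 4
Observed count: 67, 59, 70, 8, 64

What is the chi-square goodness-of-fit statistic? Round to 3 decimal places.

13.726

cat         O        E   (O−E)²/E
0          67       53     3.6981
1          59       60     0.0167
2          70       78     0.8205
3           8       21     8.0476
4          64       56     1.1429
Sum = 13.726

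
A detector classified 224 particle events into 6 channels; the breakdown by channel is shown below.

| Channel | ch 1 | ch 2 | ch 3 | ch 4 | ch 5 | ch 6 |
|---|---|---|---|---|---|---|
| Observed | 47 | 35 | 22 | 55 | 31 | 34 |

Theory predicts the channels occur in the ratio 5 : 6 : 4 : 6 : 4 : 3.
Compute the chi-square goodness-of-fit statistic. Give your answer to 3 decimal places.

Ratio total = 28. Expected counts: 224×5/28 = 40, 224×6/28 = 48, 224×4/28 = 32, 224×6/28 = 48, 224×4/28 = 32, 224×3/28 = 24.
cat         O        E   (O−E)²/E
ch 1       47       40     1.2250
ch 2       35       48     3.5208
ch 3       22       32     3.1250
ch 4       55       48     1.0208
ch 5       31       32     0.0313
ch 6       34       24     4.1667
Sum = 13.090

13.090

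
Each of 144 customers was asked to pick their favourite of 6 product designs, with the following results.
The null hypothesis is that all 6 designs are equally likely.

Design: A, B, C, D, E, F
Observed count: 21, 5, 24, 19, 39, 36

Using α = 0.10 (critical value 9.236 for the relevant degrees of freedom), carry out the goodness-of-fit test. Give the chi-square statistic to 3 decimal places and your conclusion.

Under H₀ each category has probability 1/6, so each expected count is 144/6 = 24.
A: (21 − 24)²/24 = 9/24 = 0.3750
B: (5 − 24)²/24 = 361/24 = 15.0417
C: (24 − 24)²/24 = 0/24 = 0.0000
D: (19 − 24)²/24 = 25/24 = 1.0417
E: (39 − 24)²/24 = 225/24 = 9.3750
F: (36 − 24)²/24 = 144/24 = 6.0000
Sum = 31.833
df = 5. Since 31.833 > 9.236, we reject H₀.

31.833; reject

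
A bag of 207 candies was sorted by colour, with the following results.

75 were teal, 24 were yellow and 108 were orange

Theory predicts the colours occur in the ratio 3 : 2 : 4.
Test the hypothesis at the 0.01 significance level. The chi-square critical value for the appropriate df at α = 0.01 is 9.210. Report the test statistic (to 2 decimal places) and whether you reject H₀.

13.83; reject

Ratio total = 9. Expected counts: 207×3/9 = 69, 207×2/9 = 46, 207×4/9 = 92.
teal: (75 − 69)²/69 = 36/69 = 0.522
yellow: (24 − 46)²/46 = 484/46 = 10.522
orange: (108 − 92)²/92 = 256/92 = 2.783
Sum = 13.83
df = 2. Since 13.83 > 9.210, we reject H₀.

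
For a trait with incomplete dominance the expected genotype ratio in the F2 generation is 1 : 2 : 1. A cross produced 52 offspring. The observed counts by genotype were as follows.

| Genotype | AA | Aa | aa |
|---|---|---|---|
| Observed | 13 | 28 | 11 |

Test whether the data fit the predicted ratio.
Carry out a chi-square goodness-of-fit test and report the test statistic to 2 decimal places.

0.46

Ratio total = 4. Expected counts: 52×1/4 = 13, 52×2/4 = 26, 52×1/4 = 13.
cat         O        E   (O−E)²/E
AA         13       13      0.000
Aa         28       26      0.154
aa         11       13      0.308
Sum = 0.46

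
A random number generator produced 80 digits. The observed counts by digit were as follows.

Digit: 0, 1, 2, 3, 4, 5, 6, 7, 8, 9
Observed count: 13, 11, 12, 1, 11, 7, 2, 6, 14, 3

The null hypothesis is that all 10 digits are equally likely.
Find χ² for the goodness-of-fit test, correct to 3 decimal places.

26.250

Under H₀ each category has probability 1/10, so each expected count is 80/10 = 8.
0: (13 − 8)²/8 = 25/8 = 3.1250
1: (11 − 8)²/8 = 9/8 = 1.1250
2: (12 − 8)²/8 = 16/8 = 2.0000
3: (1 − 8)²/8 = 49/8 = 6.1250
4: (11 − 8)²/8 = 9/8 = 1.1250
5: (7 − 8)²/8 = 1/8 = 0.1250
6: (2 − 8)²/8 = 36/8 = 4.5000
7: (6 − 8)²/8 = 4/8 = 0.5000
8: (14 − 8)²/8 = 36/8 = 4.5000
9: (3 − 8)²/8 = 25/8 = 3.1250
Sum = 26.250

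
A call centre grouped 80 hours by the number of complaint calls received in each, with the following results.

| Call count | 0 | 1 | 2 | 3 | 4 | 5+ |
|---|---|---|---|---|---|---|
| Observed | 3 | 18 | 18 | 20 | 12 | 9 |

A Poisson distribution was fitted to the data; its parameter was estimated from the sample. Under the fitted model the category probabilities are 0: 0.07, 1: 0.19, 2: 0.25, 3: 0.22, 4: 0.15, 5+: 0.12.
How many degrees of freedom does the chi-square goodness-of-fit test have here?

There are k = 6 categories and 1 parameter estimated from the data, so df = 6 − 1 − 1 = 4.

4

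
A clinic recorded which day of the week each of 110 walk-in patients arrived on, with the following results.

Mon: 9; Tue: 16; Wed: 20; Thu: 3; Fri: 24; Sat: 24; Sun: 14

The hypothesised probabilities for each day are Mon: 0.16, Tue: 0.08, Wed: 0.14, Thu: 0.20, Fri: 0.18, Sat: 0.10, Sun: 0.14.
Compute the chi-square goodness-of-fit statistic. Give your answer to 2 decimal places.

44.26

Expected counts E_i = n·p_i: 110×0.16 = 17.6, 110×0.08 = 8.8, 110×0.14 = 15.4, 110×0.20 = 22, 110×0.18 = 19.8, 110×0.10 = 11, 110×0.14 = 15.4.
Mon: (9 − 17.6)²/17.6 = 73.96/17.6 = 4.202
Tue: (16 − 8.8)²/8.8 = 51.84/8.8 = 5.891
Wed: (20 − 15.4)²/15.4 = 21.16/15.4 = 1.374
Thu: (3 − 22)²/22 = 361/22 = 16.409
Fri: (24 − 19.8)²/19.8 = 17.64/19.8 = 0.891
Sat: (24 − 11)²/11 = 169/11 = 15.364
Sun: (14 − 15.4)²/15.4 = 1.96/15.4 = 0.127
Sum = 44.26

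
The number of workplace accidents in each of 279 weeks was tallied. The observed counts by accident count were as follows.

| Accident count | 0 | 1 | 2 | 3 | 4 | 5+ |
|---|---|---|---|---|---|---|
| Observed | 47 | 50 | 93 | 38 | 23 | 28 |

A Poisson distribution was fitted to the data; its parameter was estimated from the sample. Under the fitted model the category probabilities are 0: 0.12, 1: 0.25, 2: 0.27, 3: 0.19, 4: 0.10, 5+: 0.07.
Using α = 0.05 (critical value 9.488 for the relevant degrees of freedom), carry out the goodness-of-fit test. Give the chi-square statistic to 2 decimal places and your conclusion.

23.98; reject

Expected counts E_i = n·p_i: 279×0.12 = 33.48, 279×0.25 = 69.75, 279×0.27 = 75.33, 279×0.19 = 53.01, 279×0.10 = 27.9, 279×0.07 = 19.53.
cat         O        E   (O−E)²/E
0          47    33.48      5.460
1          50    69.75      5.592
2          93    75.33      4.145
3          38    53.01      4.250
4          23     27.9      0.861
5+         28    19.53      3.673
Sum = 23.98
df = 4. Since 23.98 > 9.488, we reject H₀.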